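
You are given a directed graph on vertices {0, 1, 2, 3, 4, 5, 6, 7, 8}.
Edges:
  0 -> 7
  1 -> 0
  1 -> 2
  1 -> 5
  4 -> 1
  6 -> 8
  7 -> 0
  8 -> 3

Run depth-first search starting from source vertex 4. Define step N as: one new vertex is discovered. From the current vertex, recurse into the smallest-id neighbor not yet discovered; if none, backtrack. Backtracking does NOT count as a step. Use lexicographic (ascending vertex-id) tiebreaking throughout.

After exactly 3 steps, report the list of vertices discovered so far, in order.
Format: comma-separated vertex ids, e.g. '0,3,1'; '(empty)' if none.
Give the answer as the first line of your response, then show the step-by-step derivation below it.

4,1,0

step 1: discover 4; path=4; order=4
step 2: discover 1; path=4>1; order=4,1
step 3: discover 0; path=4>1>0; order=4,1,0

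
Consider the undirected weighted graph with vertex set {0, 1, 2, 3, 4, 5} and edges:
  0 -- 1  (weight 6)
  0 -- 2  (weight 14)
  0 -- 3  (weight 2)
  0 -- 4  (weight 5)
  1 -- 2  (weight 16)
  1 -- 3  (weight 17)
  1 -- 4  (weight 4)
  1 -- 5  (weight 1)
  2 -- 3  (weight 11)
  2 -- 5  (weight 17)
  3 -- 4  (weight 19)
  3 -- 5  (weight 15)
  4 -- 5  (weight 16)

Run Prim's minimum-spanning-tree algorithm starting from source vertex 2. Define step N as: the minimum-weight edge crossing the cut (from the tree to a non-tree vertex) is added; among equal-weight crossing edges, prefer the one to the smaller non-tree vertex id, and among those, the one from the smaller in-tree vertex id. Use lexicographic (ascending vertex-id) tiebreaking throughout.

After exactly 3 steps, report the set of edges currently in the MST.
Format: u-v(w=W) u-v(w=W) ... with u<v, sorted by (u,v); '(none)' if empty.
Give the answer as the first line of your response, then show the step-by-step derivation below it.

0-3(w=2) 0-4(w=5) 2-3(w=11)

step 1: add edge 2-3 (w=11); MST = {2-3(w=11)}
step 2: add edge 0-3 (w=2); MST = {0-3(w=2) 2-3(w=11)}
step 3: add edge 0-4 (w=5); MST = {0-3(w=2) 0-4(w=5) 2-3(w=11)}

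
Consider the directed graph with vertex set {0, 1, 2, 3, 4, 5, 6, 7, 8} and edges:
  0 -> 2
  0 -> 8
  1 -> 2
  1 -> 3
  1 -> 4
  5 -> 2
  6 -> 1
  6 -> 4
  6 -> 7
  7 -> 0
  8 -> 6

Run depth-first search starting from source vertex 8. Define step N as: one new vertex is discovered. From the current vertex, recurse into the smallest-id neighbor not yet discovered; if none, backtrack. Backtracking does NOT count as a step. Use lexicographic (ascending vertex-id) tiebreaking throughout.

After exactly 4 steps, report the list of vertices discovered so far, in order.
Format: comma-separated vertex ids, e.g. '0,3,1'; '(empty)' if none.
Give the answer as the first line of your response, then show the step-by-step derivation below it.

8,6,1,2

step 1: discover 8; path=8; order=8
step 2: discover 6; path=8>6; order=8,6
step 3: discover 1; path=8>6>1; order=8,6,1
step 4: discover 2; path=8>6>1>2; order=8,6,1,2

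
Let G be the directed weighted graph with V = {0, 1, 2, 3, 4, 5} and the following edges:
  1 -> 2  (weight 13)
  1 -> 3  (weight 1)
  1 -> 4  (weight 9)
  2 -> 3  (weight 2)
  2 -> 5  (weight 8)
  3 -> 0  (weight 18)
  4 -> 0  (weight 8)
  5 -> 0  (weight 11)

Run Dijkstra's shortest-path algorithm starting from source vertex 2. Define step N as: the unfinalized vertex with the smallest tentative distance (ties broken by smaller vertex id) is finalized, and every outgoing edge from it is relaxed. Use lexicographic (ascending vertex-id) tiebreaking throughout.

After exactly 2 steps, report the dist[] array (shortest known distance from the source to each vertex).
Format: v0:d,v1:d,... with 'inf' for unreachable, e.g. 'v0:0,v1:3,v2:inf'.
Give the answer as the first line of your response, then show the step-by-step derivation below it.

v0:20,v1:inf,v2:0,v3:2,v4:inf,v5:8

step 1: dist = v0:inf,v1:inf,v2:0,v3:2,v4:inf,v5:8
step 2: dist = v0:20,v1:inf,v2:0,v3:2,v4:inf,v5:8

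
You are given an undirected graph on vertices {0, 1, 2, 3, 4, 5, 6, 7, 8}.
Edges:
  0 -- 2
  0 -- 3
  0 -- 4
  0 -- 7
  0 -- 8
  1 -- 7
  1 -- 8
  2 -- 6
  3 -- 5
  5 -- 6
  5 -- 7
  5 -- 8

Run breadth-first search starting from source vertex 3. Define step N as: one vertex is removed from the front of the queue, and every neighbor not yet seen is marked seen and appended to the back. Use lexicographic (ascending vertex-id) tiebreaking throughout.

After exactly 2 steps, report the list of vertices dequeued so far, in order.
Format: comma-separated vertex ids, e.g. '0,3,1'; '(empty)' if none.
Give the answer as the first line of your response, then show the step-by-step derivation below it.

3,0

step 1: dequeue 3; queue=[0,5]; order=3
step 2: dequeue 0; queue=[5,2,4,7,8]; order=3,0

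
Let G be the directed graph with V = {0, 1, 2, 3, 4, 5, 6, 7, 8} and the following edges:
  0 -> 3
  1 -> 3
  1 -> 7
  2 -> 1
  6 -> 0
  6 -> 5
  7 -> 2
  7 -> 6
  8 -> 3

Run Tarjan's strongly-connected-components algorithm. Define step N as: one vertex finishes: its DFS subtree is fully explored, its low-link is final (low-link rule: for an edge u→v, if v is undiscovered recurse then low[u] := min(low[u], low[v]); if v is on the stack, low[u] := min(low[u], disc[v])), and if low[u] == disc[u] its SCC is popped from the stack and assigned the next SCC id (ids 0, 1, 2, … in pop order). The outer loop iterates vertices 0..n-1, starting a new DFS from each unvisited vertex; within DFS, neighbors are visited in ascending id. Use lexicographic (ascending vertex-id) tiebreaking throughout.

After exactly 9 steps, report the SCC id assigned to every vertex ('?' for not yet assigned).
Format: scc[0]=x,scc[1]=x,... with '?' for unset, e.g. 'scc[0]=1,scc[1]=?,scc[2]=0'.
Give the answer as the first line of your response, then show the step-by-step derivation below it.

scc[0]=1,scc[1]=4,scc[2]=4,scc[3]=0,scc[4]=5,scc[5]=2,scc[6]=3,scc[7]=4,scc[8]=6

step 1: low=(low[0]=0,low[1]=?,low[2]=?,low[3]=1,low[4]=?,low[5]=?,low[6]=?,low[7]=?,low[8]=?); scc=(scc[0]=?,scc[1]=?,scc[2]=?,scc[3]=0,scc[4]=?,scc[5]=?,scc[6]=?,scc[7]=?,scc[8]=?)
step 2: low=(low[0]=0,low[1]=?,low[2]=?,low[3]=1,low[4]=?,low[5]=?,low[6]=?,low[7]=?,low[8]=?); scc=(scc[0]=1,scc[1]=?,scc[2]=?,scc[3]=0,scc[4]=?,scc[5]=?,scc[6]=?,scc[7]=?,scc[8]=?)
step 3: low=(low[0]=0,low[1]=2,low[2]=2,low[3]=1,low[4]=?,low[5]=?,low[6]=?,low[7]=3,low[8]=?); scc=(scc[0]=1,scc[1]=?,scc[2]=?,scc[3]=0,scc[4]=?,scc[5]=?,scc[6]=?,scc[7]=?,scc[8]=?)
step 4: low=(low[0]=0,low[1]=2,low[2]=2,low[3]=1,low[4]=?,low[5]=6,low[6]=5,low[7]=2,low[8]=?); scc=(scc[0]=1,scc[1]=?,scc[2]=?,scc[3]=0,scc[4]=?,scc[5]=2,scc[6]=?,scc[7]=?,scc[8]=?)
step 5: low=(low[0]=0,low[1]=2,low[2]=2,low[3]=1,low[4]=?,low[5]=6,low[6]=5,low[7]=2,low[8]=?); scc=(scc[0]=1,scc[1]=?,scc[2]=?,scc[3]=0,scc[4]=?,scc[5]=2,scc[6]=3,scc[7]=?,scc[8]=?)
step 6: low=(low[0]=0,low[1]=2,low[2]=2,low[3]=1,low[4]=?,low[5]=6,low[6]=5,low[7]=2,low[8]=?); scc=(scc[0]=1,scc[1]=?,scc[2]=?,scc[3]=0,scc[4]=?,scc[5]=2,scc[6]=3,scc[7]=?,scc[8]=?)
step 7: low=(low[0]=0,low[1]=2,low[2]=2,low[3]=1,low[4]=?,low[5]=6,low[6]=5,low[7]=2,low[8]=?); scc=(scc[0]=1,scc[1]=4,scc[2]=4,scc[3]=0,scc[4]=?,scc[5]=2,scc[6]=3,scc[7]=4,scc[8]=?)
step 8: low=(low[0]=0,low[1]=2,low[2]=2,low[3]=1,low[4]=7,low[5]=6,low[6]=5,low[7]=2,low[8]=?); scc=(scc[0]=1,scc[1]=4,scc[2]=4,scc[3]=0,scc[4]=5,scc[5]=2,scc[6]=3,scc[7]=4,scc[8]=?)
step 9: low=(low[0]=0,low[1]=2,low[2]=2,low[3]=1,low[4]=7,low[5]=6,low[6]=5,low[7]=2,low[8]=8); scc=(scc[0]=1,scc[1]=4,scc[2]=4,scc[3]=0,scc[4]=5,scc[5]=2,scc[6]=3,scc[7]=4,scc[8]=6)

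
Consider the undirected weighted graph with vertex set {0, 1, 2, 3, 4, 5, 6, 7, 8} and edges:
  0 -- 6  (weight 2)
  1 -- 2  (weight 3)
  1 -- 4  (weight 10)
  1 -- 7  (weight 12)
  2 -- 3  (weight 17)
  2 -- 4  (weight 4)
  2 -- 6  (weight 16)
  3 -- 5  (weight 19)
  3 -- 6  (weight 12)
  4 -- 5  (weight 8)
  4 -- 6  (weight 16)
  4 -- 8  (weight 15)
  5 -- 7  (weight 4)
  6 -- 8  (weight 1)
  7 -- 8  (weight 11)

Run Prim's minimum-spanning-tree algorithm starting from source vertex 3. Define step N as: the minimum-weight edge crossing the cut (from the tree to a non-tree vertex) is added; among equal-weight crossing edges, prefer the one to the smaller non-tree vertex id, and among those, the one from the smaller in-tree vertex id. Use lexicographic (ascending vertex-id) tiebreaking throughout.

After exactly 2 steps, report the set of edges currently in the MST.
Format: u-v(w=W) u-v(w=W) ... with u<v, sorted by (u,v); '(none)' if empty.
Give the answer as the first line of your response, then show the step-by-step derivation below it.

3-6(w=12) 6-8(w=1)

step 1: add edge 3-6 (w=12); MST = {3-6(w=12)}
step 2: add edge 6-8 (w=1); MST = {3-6(w=12) 6-8(w=1)}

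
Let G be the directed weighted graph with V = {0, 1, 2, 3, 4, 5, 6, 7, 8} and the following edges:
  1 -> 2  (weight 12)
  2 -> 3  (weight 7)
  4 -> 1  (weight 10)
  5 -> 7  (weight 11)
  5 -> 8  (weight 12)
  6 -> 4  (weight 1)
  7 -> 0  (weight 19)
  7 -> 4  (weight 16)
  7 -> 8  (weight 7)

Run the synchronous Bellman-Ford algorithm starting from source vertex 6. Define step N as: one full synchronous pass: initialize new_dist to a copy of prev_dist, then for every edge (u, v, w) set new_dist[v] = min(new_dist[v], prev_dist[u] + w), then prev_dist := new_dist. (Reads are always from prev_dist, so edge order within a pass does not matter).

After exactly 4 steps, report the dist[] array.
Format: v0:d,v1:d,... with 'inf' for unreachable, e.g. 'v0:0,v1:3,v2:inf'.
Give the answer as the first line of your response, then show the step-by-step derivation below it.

v0:inf,v1:11,v2:23,v3:30,v4:1,v5:inf,v6:0,v7:inf,v8:inf

step 1: dist = v0:inf,v1:inf,v2:inf,v3:inf,v4:1,v5:inf,v6:0,v7:inf,v8:inf
step 2: dist = v0:inf,v1:11,v2:inf,v3:inf,v4:1,v5:inf,v6:0,v7:inf,v8:inf
step 3: dist = v0:inf,v1:11,v2:23,v3:inf,v4:1,v5:inf,v6:0,v7:inf,v8:inf
step 4: dist = v0:inf,v1:11,v2:23,v3:30,v4:1,v5:inf,v6:0,v7:inf,v8:inf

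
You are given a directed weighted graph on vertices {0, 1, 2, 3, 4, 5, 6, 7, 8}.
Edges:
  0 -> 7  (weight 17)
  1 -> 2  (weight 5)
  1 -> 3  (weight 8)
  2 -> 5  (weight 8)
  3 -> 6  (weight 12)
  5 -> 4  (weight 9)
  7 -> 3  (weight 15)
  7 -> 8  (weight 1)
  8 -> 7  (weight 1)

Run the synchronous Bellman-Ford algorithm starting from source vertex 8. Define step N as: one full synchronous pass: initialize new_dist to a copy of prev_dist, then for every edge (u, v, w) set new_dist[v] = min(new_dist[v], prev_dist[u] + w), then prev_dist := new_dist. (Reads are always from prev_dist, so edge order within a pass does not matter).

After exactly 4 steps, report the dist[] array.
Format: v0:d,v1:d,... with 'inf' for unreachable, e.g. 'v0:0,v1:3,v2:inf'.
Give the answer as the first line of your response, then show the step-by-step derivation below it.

v0:inf,v1:inf,v2:inf,v3:16,v4:inf,v5:inf,v6:28,v7:1,v8:0

step 1: dist = v0:inf,v1:inf,v2:inf,v3:inf,v4:inf,v5:inf,v6:inf,v7:1,v8:0
step 2: dist = v0:inf,v1:inf,v2:inf,v3:16,v4:inf,v5:inf,v6:inf,v7:1,v8:0
step 3: dist = v0:inf,v1:inf,v2:inf,v3:16,v4:inf,v5:inf,v6:28,v7:1,v8:0
step 4: dist = v0:inf,v1:inf,v2:inf,v3:16,v4:inf,v5:inf,v6:28,v7:1,v8:0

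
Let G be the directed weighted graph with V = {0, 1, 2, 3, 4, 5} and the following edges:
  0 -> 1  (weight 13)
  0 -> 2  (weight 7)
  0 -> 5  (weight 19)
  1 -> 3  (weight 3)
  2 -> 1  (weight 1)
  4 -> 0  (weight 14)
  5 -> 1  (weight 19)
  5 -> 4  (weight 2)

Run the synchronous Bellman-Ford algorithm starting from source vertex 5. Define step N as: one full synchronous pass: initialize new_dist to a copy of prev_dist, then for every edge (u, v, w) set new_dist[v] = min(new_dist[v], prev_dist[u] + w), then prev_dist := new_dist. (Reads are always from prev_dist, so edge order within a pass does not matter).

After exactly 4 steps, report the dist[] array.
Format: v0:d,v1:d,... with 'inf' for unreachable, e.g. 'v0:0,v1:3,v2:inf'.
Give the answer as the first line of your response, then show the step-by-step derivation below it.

v0:16,v1:19,v2:23,v3:22,v4:2,v5:0

step 1: dist = v0:inf,v1:19,v2:inf,v3:inf,v4:2,v5:0
step 2: dist = v0:16,v1:19,v2:inf,v3:22,v4:2,v5:0
step 3: dist = v0:16,v1:19,v2:23,v3:22,v4:2,v5:0
step 4: dist = v0:16,v1:19,v2:23,v3:22,v4:2,v5:0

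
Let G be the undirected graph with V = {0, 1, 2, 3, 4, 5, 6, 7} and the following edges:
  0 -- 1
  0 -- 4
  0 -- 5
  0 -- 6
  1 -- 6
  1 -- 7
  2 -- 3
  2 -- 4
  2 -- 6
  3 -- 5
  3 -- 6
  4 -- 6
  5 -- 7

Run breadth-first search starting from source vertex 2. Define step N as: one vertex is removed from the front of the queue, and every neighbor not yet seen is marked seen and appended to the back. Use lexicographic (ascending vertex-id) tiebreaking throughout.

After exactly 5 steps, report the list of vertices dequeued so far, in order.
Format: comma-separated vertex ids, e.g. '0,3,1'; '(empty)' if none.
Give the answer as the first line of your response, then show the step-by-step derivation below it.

2,3,4,6,5

step 1: dequeue 2; queue=[3,4,6]; order=2
step 2: dequeue 3; queue=[4,6,5]; order=2,3
step 3: dequeue 4; queue=[6,5,0]; order=2,3,4
step 4: dequeue 6; queue=[5,0,1]; order=2,3,4,6
step 5: dequeue 5; queue=[0,1,7]; order=2,3,4,6,5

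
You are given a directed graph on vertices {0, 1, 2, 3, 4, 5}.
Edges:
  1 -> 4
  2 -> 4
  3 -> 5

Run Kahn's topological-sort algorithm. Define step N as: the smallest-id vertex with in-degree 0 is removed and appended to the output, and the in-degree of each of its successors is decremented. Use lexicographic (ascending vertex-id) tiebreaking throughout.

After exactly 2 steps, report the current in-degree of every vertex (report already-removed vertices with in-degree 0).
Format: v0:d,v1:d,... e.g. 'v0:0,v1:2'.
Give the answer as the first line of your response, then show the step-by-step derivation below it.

v0:0,v1:0,v2:0,v3:0,v4:1,v5:1

step 1: output 0; order=[0]; indeg=(0,0,0,0,2,1)
step 2: output 1; order=[0,1]; indeg=(0,0,0,0,1,1)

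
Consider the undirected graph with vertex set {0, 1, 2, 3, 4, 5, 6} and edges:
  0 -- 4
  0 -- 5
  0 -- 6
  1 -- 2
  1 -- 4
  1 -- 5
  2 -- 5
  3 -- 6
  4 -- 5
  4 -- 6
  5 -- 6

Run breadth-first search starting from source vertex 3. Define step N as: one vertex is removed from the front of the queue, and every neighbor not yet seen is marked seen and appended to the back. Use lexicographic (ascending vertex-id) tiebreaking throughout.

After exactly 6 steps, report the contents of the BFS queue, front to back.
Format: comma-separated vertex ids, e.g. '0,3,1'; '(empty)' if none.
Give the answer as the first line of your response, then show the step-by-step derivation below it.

2

step 1: dequeue 3; queue=[6]; order=3
step 2: dequeue 6; queue=[0,4,5]; order=3,6
step 3: dequeue 0; queue=[4,5]; order=3,6,0
step 4: dequeue 4; queue=[5,1]; order=3,6,0,4
step 5: dequeue 5; queue=[1,2]; order=3,6,0,4,5
step 6: dequeue 1; queue=[2]; order=3,6,0,4,5,1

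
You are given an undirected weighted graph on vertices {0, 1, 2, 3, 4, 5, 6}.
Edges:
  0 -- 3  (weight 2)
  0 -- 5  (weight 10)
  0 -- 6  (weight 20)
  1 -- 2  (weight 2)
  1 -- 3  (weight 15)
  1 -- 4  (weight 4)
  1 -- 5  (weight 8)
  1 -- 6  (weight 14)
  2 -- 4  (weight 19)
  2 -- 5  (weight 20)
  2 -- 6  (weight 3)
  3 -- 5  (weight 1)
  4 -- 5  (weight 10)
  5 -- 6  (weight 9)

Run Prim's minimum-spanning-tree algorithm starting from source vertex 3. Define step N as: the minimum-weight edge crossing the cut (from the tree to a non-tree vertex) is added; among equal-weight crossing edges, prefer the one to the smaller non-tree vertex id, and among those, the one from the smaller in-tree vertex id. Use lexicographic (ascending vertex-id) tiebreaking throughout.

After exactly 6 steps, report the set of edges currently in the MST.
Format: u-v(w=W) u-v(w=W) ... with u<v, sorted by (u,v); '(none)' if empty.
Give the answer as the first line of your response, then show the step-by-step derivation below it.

0-3(w=2) 1-2(w=2) 1-4(w=4) 1-5(w=8) 2-6(w=3) 3-5(w=1)

step 1: add edge 3-5 (w=1); MST = {3-5(w=1)}
step 2: add edge 0-3 (w=2); MST = {0-3(w=2) 3-5(w=1)}
step 3: add edge 1-5 (w=8); MST = {0-3(w=2) 1-5(w=8) 3-5(w=1)}
step 4: add edge 1-2 (w=2); MST = {0-3(w=2) 1-2(w=2) 1-5(w=8) 3-5(w=1)}
step 5: add edge 2-6 (w=3); MST = {0-3(w=2) 1-2(w=2) 1-5(w=8) 2-6(w=3) 3-5(w=1)}
step 6: add edge 1-4 (w=4); MST = {0-3(w=2) 1-2(w=2) 1-4(w=4) 1-5(w=8) 2-6(w=3) 3-5(w=1)}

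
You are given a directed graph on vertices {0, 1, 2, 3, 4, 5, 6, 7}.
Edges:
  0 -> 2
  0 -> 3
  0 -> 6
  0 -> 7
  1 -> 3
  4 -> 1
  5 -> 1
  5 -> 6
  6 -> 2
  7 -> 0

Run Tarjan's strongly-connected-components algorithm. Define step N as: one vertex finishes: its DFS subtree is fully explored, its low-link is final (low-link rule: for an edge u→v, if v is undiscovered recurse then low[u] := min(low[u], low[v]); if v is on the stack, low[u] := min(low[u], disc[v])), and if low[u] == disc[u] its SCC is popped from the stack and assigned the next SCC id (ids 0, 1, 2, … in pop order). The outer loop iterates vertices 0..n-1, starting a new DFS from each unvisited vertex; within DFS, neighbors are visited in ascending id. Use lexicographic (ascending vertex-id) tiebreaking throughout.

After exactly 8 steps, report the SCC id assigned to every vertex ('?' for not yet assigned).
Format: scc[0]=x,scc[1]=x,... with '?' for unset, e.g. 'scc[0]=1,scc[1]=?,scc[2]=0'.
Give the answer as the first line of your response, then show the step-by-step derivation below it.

scc[0]=3,scc[1]=4,scc[2]=0,scc[3]=1,scc[4]=5,scc[5]=6,scc[6]=2,scc[7]=3

step 1: low=(low[0]=0,low[1]=?,low[2]=1,low[3]=?,low[4]=?,low[5]=?,low[6]=?,low[7]=?); scc=(scc[0]=?,scc[1]=?,scc[2]=0,scc[3]=?,scc[4]=?,scc[5]=?,scc[6]=?,scc[7]=?)
step 2: low=(low[0]=0,low[1]=?,low[2]=1,low[3]=2,low[4]=?,low[5]=?,low[6]=?,low[7]=?); scc=(scc[0]=?,scc[1]=?,scc[2]=0,scc[3]=1,scc[4]=?,scc[5]=?,scc[6]=?,scc[7]=?)
step 3: low=(low[0]=0,low[1]=?,low[2]=1,low[3]=2,low[4]=?,low[5]=?,low[6]=3,low[7]=?); scc=(scc[0]=?,scc[1]=?,scc[2]=0,scc[3]=1,scc[4]=?,scc[5]=?,scc[6]=2,scc[7]=?)
step 4: low=(low[0]=0,low[1]=?,low[2]=1,low[3]=2,low[4]=?,low[5]=?,low[6]=3,low[7]=0); scc=(scc[0]=?,scc[1]=?,scc[2]=0,scc[3]=1,scc[4]=?,scc[5]=?,scc[6]=2,scc[7]=?)
step 5: low=(low[0]=0,low[1]=?,low[2]=1,low[3]=2,low[4]=?,low[5]=?,low[6]=3,low[7]=0); scc=(scc[0]=3,scc[1]=?,scc[2]=0,scc[3]=1,scc[4]=?,scc[5]=?,scc[6]=2,scc[7]=3)
step 6: low=(low[0]=0,low[1]=5,low[2]=1,low[3]=2,low[4]=?,low[5]=?,low[6]=3,low[7]=0); scc=(scc[0]=3,scc[1]=4,scc[2]=0,scc[3]=1,scc[4]=?,scc[5]=?,scc[6]=2,scc[7]=3)
step 7: low=(low[0]=0,low[1]=5,low[2]=1,low[3]=2,low[4]=6,low[5]=?,low[6]=3,low[7]=0); scc=(scc[0]=3,scc[1]=4,scc[2]=0,scc[3]=1,scc[4]=5,scc[5]=?,scc[6]=2,scc[7]=3)
step 8: low=(low[0]=0,low[1]=5,low[2]=1,low[3]=2,low[4]=6,low[5]=7,low[6]=3,low[7]=0); scc=(scc[0]=3,scc[1]=4,scc[2]=0,scc[3]=1,scc[4]=5,scc[5]=6,scc[6]=2,scc[7]=3)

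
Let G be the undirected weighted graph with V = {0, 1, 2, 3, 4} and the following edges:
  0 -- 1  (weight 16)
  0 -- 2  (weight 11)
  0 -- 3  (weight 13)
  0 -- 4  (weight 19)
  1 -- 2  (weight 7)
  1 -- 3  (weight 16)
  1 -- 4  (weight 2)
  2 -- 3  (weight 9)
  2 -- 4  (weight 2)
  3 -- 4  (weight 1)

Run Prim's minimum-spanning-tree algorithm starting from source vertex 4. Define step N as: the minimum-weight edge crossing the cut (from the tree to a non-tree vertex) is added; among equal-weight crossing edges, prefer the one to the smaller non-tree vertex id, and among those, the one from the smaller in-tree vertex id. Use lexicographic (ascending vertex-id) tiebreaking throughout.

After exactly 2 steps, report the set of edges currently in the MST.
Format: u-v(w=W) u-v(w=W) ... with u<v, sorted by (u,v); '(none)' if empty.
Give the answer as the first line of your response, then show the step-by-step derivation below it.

1-4(w=2) 3-4(w=1)

step 1: add edge 3-4 (w=1); MST = {3-4(w=1)}
step 2: add edge 1-4 (w=2); MST = {1-4(w=2) 3-4(w=1)}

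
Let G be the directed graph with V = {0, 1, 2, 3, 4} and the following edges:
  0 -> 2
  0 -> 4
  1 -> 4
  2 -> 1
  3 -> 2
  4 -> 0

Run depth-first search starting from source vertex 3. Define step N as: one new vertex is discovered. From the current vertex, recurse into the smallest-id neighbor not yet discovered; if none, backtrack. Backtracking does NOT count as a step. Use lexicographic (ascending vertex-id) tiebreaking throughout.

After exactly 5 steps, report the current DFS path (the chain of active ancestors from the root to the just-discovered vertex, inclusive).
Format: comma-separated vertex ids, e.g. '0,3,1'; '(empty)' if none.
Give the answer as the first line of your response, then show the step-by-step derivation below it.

3,2,1,4,0

step 1: discover 3; path=3; order=3
step 2: discover 2; path=3>2; order=3,2
step 3: discover 1; path=3>2>1; order=3,2,1
step 4: discover 4; path=3>2>1>4; order=3,2,1,4
step 5: discover 0; path=3>2>1>4>0; order=3,2,1,4,0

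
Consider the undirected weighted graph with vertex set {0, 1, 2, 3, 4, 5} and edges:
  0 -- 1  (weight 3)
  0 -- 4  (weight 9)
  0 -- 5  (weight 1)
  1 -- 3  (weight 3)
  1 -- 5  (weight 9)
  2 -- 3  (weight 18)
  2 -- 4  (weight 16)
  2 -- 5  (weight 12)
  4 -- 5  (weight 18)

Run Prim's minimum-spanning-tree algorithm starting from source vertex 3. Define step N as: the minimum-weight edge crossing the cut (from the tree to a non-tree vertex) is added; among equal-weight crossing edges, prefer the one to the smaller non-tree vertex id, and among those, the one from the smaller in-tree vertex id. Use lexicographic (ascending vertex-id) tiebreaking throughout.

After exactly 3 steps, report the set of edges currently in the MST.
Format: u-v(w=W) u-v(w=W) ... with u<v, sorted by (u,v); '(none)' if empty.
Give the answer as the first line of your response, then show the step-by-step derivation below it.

0-1(w=3) 0-5(w=1) 1-3(w=3)

step 1: add edge 1-3 (w=3); MST = {1-3(w=3)}
step 2: add edge 0-1 (w=3); MST = {0-1(w=3) 1-3(w=3)}
step 3: add edge 0-5 (w=1); MST = {0-1(w=3) 0-5(w=1) 1-3(w=3)}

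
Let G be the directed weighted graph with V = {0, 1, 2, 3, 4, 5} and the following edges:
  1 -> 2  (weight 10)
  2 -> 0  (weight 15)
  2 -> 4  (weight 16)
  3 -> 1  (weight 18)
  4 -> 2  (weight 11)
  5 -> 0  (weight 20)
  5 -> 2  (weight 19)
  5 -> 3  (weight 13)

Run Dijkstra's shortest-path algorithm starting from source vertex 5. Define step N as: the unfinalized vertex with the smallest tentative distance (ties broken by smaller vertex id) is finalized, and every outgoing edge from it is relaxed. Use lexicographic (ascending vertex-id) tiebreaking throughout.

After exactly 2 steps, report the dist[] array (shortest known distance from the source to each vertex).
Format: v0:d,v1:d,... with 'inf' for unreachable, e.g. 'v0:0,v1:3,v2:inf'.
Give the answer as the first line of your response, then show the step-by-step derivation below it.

v0:20,v1:31,v2:19,v3:13,v4:inf,v5:0

step 1: dist = v0:20,v1:inf,v2:19,v3:13,v4:inf,v5:0
step 2: dist = v0:20,v1:31,v2:19,v3:13,v4:inf,v5:0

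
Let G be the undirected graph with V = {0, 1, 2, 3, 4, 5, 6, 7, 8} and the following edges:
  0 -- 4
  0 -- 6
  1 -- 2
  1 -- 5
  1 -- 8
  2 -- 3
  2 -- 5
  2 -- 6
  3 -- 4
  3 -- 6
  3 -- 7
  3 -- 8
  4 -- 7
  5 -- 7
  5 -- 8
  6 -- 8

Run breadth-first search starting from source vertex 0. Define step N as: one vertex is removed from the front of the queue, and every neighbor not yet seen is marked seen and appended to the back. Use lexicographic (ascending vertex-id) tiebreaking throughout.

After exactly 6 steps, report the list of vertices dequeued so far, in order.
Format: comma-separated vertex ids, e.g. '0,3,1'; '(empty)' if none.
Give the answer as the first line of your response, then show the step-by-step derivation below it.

0,4,6,3,7,2

step 1: dequeue 0; queue=[4,6]; order=0
step 2: dequeue 4; queue=[6,3,7]; order=0,4
step 3: dequeue 6; queue=[3,7,2,8]; order=0,4,6
step 4: dequeue 3; queue=[7,2,8]; order=0,4,6,3
step 5: dequeue 7; queue=[2,8,5]; order=0,4,6,3,7
step 6: dequeue 2; queue=[8,5,1]; order=0,4,6,3,7,2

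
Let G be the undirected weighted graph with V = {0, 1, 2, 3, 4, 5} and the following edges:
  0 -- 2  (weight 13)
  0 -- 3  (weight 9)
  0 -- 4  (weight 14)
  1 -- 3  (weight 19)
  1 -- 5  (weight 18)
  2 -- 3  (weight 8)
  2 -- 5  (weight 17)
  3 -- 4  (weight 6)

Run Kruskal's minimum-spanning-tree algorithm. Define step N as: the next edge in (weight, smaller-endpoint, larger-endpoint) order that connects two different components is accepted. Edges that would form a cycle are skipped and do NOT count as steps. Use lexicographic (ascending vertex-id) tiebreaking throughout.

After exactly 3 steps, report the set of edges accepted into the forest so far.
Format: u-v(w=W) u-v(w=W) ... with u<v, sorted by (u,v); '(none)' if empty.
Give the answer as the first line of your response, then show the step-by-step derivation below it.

0-3(w=9) 2-3(w=8) 3-4(w=6)

step 1: add edge 3-4 (w=6); MST = {3-4(w=6)}
step 2: add edge 2-3 (w=8); MST = {2-3(w=8) 3-4(w=6)}
step 3: add edge 0-3 (w=9); MST = {0-3(w=9) 2-3(w=8) 3-4(w=6)}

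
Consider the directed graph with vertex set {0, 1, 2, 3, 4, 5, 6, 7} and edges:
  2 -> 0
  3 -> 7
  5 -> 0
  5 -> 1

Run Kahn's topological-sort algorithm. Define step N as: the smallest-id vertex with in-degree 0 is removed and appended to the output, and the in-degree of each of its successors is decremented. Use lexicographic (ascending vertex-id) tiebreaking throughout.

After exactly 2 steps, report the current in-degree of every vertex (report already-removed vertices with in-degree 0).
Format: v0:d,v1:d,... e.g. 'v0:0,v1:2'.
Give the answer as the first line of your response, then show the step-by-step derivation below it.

v0:1,v1:1,v2:0,v3:0,v4:0,v5:0,v6:0,v7:0

step 1: output 2; order=[2]; indeg=(1,1,0,0,0,0,0,1)
step 2: output 3; order=[2,3]; indeg=(1,1,0,0,0,0,0,0)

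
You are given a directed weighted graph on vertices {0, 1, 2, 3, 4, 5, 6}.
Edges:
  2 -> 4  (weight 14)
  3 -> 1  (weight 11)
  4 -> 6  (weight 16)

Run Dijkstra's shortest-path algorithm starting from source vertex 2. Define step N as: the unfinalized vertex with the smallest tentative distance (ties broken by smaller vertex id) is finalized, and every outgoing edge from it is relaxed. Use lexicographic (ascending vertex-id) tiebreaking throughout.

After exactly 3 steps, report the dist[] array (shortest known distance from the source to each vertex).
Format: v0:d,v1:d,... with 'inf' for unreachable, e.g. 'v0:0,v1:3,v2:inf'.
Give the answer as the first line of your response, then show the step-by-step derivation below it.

v0:inf,v1:inf,v2:0,v3:inf,v4:14,v5:inf,v6:30

step 1: dist = v0:inf,v1:inf,v2:0,v3:inf,v4:14,v5:inf,v6:inf
step 2: dist = v0:inf,v1:inf,v2:0,v3:inf,v4:14,v5:inf,v6:30
step 3: dist = v0:inf,v1:inf,v2:0,v3:inf,v4:14,v5:inf,v6:30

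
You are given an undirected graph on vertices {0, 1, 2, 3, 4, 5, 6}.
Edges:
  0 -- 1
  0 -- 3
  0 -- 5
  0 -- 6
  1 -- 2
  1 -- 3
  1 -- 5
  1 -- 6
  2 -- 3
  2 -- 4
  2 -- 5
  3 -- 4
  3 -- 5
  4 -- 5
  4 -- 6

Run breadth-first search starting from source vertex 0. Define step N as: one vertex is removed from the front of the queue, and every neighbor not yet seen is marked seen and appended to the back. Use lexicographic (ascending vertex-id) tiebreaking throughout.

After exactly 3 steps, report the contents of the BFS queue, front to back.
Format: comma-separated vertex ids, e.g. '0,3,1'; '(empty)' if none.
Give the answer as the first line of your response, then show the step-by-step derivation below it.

5,6,2,4

step 1: dequeue 0; queue=[1,3,5,6]; order=0
step 2: dequeue 1; queue=[3,5,6,2]; order=0,1
step 3: dequeue 3; queue=[5,6,2,4]; order=0,1,3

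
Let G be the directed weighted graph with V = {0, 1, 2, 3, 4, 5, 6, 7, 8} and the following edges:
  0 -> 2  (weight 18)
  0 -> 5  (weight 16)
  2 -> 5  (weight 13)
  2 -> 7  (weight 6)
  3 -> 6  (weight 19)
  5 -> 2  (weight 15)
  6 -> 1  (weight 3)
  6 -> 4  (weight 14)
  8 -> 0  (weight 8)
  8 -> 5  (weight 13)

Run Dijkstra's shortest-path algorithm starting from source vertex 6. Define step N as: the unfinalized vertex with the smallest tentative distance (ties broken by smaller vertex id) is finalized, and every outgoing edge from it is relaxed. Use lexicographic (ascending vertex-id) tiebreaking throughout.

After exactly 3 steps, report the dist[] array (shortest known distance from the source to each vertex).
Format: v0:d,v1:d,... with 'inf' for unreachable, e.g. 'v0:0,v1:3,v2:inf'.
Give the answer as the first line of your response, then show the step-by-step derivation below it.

v0:inf,v1:3,v2:inf,v3:inf,v4:14,v5:inf,v6:0,v7:inf,v8:inf

step 1: dist = v0:inf,v1:3,v2:inf,v3:inf,v4:14,v5:inf,v6:0,v7:inf,v8:inf
step 2: dist = v0:inf,v1:3,v2:inf,v3:inf,v4:14,v5:inf,v6:0,v7:inf,v8:inf
step 3: dist = v0:inf,v1:3,v2:inf,v3:inf,v4:14,v5:inf,v6:0,v7:inf,v8:inf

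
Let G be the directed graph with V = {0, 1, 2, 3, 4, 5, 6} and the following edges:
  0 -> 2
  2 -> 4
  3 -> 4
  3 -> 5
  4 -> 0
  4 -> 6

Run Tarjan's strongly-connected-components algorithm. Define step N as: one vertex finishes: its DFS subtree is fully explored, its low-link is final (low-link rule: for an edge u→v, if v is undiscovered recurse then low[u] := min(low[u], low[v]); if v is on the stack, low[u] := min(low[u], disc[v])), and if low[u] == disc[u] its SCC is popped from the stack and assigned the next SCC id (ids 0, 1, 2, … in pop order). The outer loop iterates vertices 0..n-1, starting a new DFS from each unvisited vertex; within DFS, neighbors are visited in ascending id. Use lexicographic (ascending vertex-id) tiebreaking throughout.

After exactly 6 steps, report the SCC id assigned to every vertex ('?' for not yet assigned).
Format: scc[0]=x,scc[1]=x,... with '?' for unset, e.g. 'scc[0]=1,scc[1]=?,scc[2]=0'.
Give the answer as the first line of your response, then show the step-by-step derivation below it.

scc[0]=1,scc[1]=2,scc[2]=1,scc[3]=?,scc[4]=1,scc[5]=3,scc[6]=0

step 1: low=(low[0]=0,low[1]=?,low[2]=1,low[3]=?,low[4]=0,low[5]=?,low[6]=3); scc=(scc[0]=?,scc[1]=?,scc[2]=?,scc[3]=?,scc[4]=?,scc[5]=?,scc[6]=0)
step 2: low=(low[0]=0,low[1]=?,low[2]=1,low[3]=?,low[4]=0,low[5]=?,low[6]=3); scc=(scc[0]=?,scc[1]=?,scc[2]=?,scc[3]=?,scc[4]=?,scc[5]=?,scc[6]=0)
step 3: low=(low[0]=0,low[1]=?,low[2]=0,low[3]=?,low[4]=0,low[5]=?,low[6]=3); scc=(scc[0]=?,scc[1]=?,scc[2]=?,scc[3]=?,scc[4]=?,scc[5]=?,scc[6]=0)
step 4: low=(low[0]=0,low[1]=?,low[2]=0,low[3]=?,low[4]=0,low[5]=?,low[6]=3); scc=(scc[0]=1,scc[1]=?,scc[2]=1,scc[3]=?,scc[4]=1,scc[5]=?,scc[6]=0)
step 5: low=(low[0]=0,low[1]=4,low[2]=0,low[3]=?,low[4]=0,low[5]=?,low[6]=3); scc=(scc[0]=1,scc[1]=2,scc[2]=1,scc[3]=?,scc[4]=1,scc[5]=?,scc[6]=0)
step 6: low=(low[0]=0,low[1]=4,low[2]=0,low[3]=5,low[4]=0,low[5]=6,low[6]=3); scc=(scc[0]=1,scc[1]=2,scc[2]=1,scc[3]=?,scc[4]=1,scc[5]=3,scc[6]=0)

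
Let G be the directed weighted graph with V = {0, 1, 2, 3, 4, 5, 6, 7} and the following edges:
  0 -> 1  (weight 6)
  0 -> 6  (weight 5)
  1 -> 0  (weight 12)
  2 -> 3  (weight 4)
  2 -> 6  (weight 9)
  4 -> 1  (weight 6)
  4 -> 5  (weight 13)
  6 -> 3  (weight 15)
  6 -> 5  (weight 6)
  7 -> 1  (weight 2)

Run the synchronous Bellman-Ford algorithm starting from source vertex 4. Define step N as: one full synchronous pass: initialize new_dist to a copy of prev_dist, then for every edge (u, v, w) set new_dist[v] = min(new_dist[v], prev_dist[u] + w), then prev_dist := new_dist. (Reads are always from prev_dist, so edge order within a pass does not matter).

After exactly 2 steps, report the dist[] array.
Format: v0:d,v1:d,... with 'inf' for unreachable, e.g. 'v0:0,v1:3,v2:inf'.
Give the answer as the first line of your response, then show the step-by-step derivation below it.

v0:18,v1:6,v2:inf,v3:inf,v4:0,v5:13,v6:inf,v7:inf

step 1: dist = v0:inf,v1:6,v2:inf,v3:inf,v4:0,v5:13,v6:inf,v7:inf
step 2: dist = v0:18,v1:6,v2:inf,v3:inf,v4:0,v5:13,v6:inf,v7:inf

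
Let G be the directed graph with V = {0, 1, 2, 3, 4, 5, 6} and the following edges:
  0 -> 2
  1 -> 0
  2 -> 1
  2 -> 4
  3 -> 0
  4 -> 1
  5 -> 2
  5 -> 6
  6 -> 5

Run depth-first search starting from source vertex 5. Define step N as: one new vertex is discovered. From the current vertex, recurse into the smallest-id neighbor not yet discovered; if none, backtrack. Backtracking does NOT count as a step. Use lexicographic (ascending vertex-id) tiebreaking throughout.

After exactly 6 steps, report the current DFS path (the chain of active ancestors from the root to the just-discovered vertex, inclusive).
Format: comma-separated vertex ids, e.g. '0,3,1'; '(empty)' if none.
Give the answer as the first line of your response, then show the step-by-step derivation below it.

5,6

step 1: discover 5; path=5; order=5
step 2: discover 2; path=5>2; order=5,2
step 3: discover 1; path=5>2>1; order=5,2,1
step 4: discover 0; path=5>2>1>0; order=5,2,1,0
step 5: discover 4; path=5>2>4; order=5,2,1,0,4
step 6: discover 6; path=5>6; order=5,2,1,0,4,6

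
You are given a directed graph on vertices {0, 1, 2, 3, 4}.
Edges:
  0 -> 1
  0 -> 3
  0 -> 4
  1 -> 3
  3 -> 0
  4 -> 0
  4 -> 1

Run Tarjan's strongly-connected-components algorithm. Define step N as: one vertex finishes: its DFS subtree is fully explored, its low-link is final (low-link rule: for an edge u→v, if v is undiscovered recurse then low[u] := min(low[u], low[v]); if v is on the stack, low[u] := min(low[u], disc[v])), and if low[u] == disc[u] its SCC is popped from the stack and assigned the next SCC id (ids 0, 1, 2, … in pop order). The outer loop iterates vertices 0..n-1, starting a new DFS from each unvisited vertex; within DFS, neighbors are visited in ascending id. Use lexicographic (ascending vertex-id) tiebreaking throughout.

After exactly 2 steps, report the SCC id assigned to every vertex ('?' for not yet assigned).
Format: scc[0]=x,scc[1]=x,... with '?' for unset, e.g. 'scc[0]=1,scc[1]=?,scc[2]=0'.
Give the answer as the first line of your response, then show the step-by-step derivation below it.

scc[0]=?,scc[1]=?,scc[2]=?,scc[3]=?,scc[4]=?

step 1: low=(low[0]=0,low[1]=1,low[2]=?,low[3]=0,low[4]=?); scc=(scc[0]=?,scc[1]=?,scc[2]=?,scc[3]=?,scc[4]=?)
step 2: low=(low[0]=0,low[1]=0,low[2]=?,low[3]=0,low[4]=?); scc=(scc[0]=?,scc[1]=?,scc[2]=?,scc[3]=?,scc[4]=?)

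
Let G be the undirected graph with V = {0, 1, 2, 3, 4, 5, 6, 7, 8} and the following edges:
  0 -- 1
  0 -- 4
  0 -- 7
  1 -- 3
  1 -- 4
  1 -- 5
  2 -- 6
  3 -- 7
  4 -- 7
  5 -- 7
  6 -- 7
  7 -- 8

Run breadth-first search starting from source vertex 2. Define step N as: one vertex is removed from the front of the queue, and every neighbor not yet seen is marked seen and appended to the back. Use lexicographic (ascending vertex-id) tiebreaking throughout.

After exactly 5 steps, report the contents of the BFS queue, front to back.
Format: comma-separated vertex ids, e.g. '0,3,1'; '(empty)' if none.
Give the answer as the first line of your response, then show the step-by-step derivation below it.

4,5,8,1

step 1: dequeue 2; queue=[6]; order=2
step 2: dequeue 6; queue=[7]; order=2,6
step 3: dequeue 7; queue=[0,3,4,5,8]; order=2,6,7
step 4: dequeue 0; queue=[3,4,5,8,1]; order=2,6,7,0
step 5: dequeue 3; queue=[4,5,8,1]; order=2,6,7,0,3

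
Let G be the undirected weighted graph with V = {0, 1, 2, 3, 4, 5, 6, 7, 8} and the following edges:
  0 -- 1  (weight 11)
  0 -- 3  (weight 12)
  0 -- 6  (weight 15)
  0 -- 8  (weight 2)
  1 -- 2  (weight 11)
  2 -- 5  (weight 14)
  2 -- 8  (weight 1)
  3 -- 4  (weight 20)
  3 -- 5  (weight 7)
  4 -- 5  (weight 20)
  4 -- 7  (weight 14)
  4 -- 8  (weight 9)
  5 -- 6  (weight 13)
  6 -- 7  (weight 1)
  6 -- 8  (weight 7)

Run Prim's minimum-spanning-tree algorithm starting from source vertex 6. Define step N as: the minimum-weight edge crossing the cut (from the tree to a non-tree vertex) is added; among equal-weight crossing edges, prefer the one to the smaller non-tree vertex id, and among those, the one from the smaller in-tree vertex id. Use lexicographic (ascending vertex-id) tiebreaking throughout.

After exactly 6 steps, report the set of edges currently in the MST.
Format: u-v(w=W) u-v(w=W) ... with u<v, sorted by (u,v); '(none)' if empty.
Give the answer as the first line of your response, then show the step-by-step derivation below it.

0-1(w=11) 0-8(w=2) 2-8(w=1) 4-8(w=9) 6-7(w=1) 6-8(w=7)

step 1: add edge 6-7 (w=1); MST = {6-7(w=1)}
step 2: add edge 6-8 (w=7); MST = {6-7(w=1) 6-8(w=7)}
step 3: add edge 2-8 (w=1); MST = {2-8(w=1) 6-7(w=1) 6-8(w=7)}
step 4: add edge 0-8 (w=2); MST = {0-8(w=2) 2-8(w=1) 6-7(w=1) 6-8(w=7)}
step 5: add edge 4-8 (w=9); MST = {0-8(w=2) 2-8(w=1) 4-8(w=9) 6-7(w=1) 6-8(w=7)}
step 6: add edge 0-1 (w=11); MST = {0-1(w=11) 0-8(w=2) 2-8(w=1) 4-8(w=9) 6-7(w=1) 6-8(w=7)}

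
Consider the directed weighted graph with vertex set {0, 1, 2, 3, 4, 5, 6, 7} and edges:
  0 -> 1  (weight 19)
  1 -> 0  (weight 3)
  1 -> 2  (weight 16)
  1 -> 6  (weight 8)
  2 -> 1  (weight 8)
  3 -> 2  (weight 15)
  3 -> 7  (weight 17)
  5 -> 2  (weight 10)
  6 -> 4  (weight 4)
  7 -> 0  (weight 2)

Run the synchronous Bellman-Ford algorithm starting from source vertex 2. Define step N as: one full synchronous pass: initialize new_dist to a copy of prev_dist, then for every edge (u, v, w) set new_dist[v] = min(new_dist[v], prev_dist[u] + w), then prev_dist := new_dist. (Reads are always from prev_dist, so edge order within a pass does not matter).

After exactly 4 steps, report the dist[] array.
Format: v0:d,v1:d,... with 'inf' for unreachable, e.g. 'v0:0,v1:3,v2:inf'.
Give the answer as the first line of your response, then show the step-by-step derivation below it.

v0:11,v1:8,v2:0,v3:inf,v4:20,v5:inf,v6:16,v7:inf

step 1: dist = v0:inf,v1:8,v2:0,v3:inf,v4:inf,v5:inf,v6:inf,v7:inf
step 2: dist = v0:11,v1:8,v2:0,v3:inf,v4:inf,v5:inf,v6:16,v7:inf
step 3: dist = v0:11,v1:8,v2:0,v3:inf,v4:20,v5:inf,v6:16,v7:inf
step 4: dist = v0:11,v1:8,v2:0,v3:inf,v4:20,v5:inf,v6:16,v7:inf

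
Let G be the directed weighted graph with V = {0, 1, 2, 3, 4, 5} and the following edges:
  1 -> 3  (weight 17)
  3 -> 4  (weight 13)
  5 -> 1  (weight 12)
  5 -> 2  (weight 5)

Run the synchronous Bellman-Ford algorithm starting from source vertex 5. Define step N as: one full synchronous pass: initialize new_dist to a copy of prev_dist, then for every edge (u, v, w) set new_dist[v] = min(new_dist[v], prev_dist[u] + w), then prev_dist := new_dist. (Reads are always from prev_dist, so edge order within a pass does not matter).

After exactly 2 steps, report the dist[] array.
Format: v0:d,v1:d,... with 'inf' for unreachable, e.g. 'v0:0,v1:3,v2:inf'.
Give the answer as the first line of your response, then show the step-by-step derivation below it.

v0:inf,v1:12,v2:5,v3:29,v4:inf,v5:0

step 1: dist = v0:inf,v1:12,v2:5,v3:inf,v4:inf,v5:0
step 2: dist = v0:inf,v1:12,v2:5,v3:29,v4:inf,v5:0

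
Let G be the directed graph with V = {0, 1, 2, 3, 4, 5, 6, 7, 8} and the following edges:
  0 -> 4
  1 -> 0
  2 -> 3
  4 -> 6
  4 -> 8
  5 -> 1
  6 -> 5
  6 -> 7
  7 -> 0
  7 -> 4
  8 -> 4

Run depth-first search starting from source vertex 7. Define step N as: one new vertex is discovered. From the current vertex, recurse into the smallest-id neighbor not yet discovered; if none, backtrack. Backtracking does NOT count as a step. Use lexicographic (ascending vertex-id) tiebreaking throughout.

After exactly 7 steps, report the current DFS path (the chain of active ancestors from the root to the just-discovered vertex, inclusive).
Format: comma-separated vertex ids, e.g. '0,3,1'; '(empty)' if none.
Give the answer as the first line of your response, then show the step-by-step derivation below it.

7,0,4,8

step 1: discover 7; path=7; order=7
step 2: discover 0; path=7>0; order=7,0
step 3: discover 4; path=7>0>4; order=7,0,4
step 4: discover 6; path=7>0>4>6; order=7,0,4,6
step 5: discover 5; path=7>0>4>6>5; order=7,0,4,6,5
step 6: discover 1; path=7>0>4>6>5>1; order=7,0,4,6,5,1
step 7: discover 8; path=7>0>4>8; order=7,0,4,6,5,1,8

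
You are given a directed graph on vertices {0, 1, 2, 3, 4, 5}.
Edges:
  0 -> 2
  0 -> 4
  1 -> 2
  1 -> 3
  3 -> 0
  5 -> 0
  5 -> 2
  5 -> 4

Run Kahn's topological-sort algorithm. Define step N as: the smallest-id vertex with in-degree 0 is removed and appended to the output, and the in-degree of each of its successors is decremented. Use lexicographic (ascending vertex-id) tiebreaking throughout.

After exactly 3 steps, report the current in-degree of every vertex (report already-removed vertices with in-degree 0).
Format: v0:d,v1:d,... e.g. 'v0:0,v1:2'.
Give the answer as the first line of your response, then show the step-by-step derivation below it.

v0:0,v1:0,v2:1,v3:0,v4:1,v5:0

step 1: output 1; order=[1]; indeg=(2,0,2,0,2,0)
step 2: output 3; order=[1,3]; indeg=(1,0,2,0,2,0)
step 3: output 5; order=[1,3,5]; indeg=(0,0,1,0,1,0)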